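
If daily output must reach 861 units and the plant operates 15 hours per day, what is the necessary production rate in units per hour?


Formula: Production Rate = Daily Demand / Available Hours
Rate = 861 units/day / 15 hours/day
Rate = 57.4 units/hour

57.4 units/hour


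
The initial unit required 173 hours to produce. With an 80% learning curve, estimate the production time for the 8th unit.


Formula: T_n = T_1 * (learning_rate)^(log2(n)) where learning_rate = rate/100
Doublings = log2(8) = 3
T_n = 173 * 0.8^3
T_n = 173 * 0.512 = 88.6 hours

88.6 hours


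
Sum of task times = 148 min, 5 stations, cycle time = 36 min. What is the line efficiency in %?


Formula: Efficiency = Sum of Task Times / (N_stations * CT) * 100
Total station capacity = 5 stations * 36 min = 180 min
Efficiency = 148 / 180 * 100 = 82.2%

82.2%


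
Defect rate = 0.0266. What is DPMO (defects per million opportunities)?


DPMO = defect_rate * 1000000 = 0.0266 * 1000000

26600


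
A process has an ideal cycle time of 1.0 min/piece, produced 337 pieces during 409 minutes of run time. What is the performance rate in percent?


Formula: Performance = (Ideal CT * Total Count) / Run Time * 100
Ideal output time = 1.0 * 337 = 337.0 min
Performance = 337.0 / 409 * 100 = 82.4%

82.4%


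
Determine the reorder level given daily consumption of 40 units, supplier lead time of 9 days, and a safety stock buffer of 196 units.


Formula: ROP = (Daily Demand * Lead Time) + Safety Stock
Demand during lead time = 40 * 9 = 360 units
ROP = 360 + 196 = 556 units

556 units


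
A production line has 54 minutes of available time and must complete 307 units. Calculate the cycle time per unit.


Formula: CT = Available Time / Number of Units
CT = 54 min / 307 units
CT = 0.18 min/unit

0.18 min/unit


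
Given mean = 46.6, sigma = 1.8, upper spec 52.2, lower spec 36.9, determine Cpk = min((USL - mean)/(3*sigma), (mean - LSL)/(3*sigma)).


Cpu = (52.2 - 46.6) / (3 * 1.8) = 1.04
Cpl = (46.6 - 36.9) / (3 * 1.8) = 1.8
Cpk = min(1.04, 1.8) = 1.04

1.04


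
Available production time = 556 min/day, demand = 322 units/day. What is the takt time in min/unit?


Formula: Takt Time = Available Production Time / Customer Demand
Takt = 556 min/day / 322 units/day
Takt = 1.73 min/unit

1.73 min/unit


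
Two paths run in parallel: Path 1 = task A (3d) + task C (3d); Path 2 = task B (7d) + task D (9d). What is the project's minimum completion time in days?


Path 1 = 3 + 3 = 6 days
Path 2 = 7 + 9 = 16 days
Duration = max(6, 16) = 16 days

16 days


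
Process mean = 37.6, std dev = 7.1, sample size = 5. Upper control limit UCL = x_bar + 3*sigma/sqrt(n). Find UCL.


UCL = 37.6 + 3 * 7.1 / sqrt(5)

47.13


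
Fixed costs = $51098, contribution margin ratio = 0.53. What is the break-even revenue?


Formula: BER = Fixed Costs / Contribution Margin Ratio
BER = $51098 / 0.53
BER = $96411.32 (to the nearest cent)

$96411.32


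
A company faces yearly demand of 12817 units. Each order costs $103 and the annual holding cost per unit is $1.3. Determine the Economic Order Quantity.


Formula: EOQ = sqrt(2 * D * S / H)
Numerator: 2 * 12817 * 103 = 2640302
2DS/H = 2640302 / 1.3 = 2031001.5
EOQ = sqrt(2031001.5) = 1425.1 units

1425.1 units


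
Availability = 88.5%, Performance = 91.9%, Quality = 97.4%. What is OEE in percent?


Formula: OEE = Availability * Performance * Quality / 10000
A * P = 88.5% * 91.9% / 100 = 81.33%
OEE = 81.33% * 97.4% / 100 = 79.2%

79.2%


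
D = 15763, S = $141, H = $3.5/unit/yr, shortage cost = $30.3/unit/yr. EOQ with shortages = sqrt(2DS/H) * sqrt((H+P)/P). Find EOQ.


Formula: EOQ* = sqrt(2DS/H) * sqrt((H+P)/P)
Base EOQ = sqrt(2*15763*141/3.5) = 1126.96 units
Correction = sqrt((3.5+30.3)/30.3) = 1.05618
EOQ* = 1126.96 * 1.05618 = 1190.3 units

1190.3 units


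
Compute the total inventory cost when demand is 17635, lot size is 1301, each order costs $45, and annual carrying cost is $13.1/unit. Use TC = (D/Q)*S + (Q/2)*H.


TC = 17635/1301 * 45 + 1301/2 * 13.1

$9131.52


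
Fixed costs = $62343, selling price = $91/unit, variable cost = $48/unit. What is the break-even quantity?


Formula: BEQ = Fixed Costs / (Price - Variable Cost)
Contribution margin = $91 - $48 = $43/unit
BEQ = ceil($62343 / $43/unit) = ceil(1449.84) = 1450 units

1450 units


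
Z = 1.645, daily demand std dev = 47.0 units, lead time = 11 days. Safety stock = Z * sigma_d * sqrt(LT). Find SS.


Formula: SS = z * sigma_d * sqrt(LT)
sqrt(LT) = sqrt(11) = 3.3166
SS = 1.645 * 47.0 * 3.3166
SS = 256.4 units

256.4 units


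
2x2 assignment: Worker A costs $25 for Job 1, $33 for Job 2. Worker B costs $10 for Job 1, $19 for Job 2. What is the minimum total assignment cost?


Option 1: A->1 + B->2 = $25 + $19 = $44
Option 2: A->2 + B->1 = $33 + $10 = $43
Min cost = min($44, $43) = $43

$43


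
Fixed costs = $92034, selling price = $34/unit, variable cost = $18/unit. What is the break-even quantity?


Formula: BEQ = Fixed Costs / (Price - Variable Cost)
Contribution margin = $34 - $18 = $16/unit
BEQ = ceil($92034 / $16/unit) = ceil(5752.12) = 5753 units

5753 units


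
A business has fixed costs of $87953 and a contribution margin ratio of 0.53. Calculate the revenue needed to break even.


Formula: BER = Fixed Costs / Contribution Margin Ratio
BER = $87953 / 0.53
BER = $165949.06 (to the nearest cent)

$165949.06


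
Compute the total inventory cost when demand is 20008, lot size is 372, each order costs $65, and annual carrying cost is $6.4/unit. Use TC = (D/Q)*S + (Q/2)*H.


TC = 20008/372 * 65 + 372/2 * 6.4

$4686.42


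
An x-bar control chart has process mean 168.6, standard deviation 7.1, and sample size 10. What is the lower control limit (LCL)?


LCL = 168.6 - 3 * 7.1 / sqrt(10)

161.86


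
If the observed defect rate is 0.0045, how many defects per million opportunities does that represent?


DPMO = defect_rate * 1000000 = 0.0045 * 1000000

4500


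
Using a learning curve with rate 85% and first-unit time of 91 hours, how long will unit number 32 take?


Formula: T_n = T_1 * (learning_rate)^(log2(n)) where learning_rate = rate/100
Doublings = log2(32) = 5
T_n = 91 * 0.85^5
T_n = 91 * 0.4437 = 40.4 hours

40.4 hours


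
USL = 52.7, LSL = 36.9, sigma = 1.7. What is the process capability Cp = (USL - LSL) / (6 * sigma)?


Cp = (52.7 - 36.9) / (6 * 1.7)

1.55


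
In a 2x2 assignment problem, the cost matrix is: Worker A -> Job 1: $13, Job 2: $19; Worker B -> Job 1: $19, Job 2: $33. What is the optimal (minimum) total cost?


Option 1: A->1 + B->2 = $13 + $33 = $46
Option 2: A->2 + B->1 = $19 + $19 = $38
Min cost = min($46, $38) = $38

$38


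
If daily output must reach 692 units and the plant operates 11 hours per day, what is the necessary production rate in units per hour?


Formula: Production Rate = Daily Demand / Available Hours
Rate = 692 units/day / 11 hours/day
Rate = 62.9 units/hour

62.9 units/hour


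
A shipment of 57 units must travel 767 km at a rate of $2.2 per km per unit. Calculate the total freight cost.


TC = dist * cost * units = 767 * 2.2 * 57 = $96181.80

$96181.80


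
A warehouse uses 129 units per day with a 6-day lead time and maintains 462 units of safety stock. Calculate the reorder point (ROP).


Formula: ROP = (Daily Demand * Lead Time) + Safety Stock
Demand during lead time = 129 * 6 = 774 units
ROP = 774 + 462 = 1236 units

1236 units


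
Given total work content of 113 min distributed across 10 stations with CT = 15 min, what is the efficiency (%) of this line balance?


Formula: Efficiency = Sum of Task Times / (N_stations * CT) * 100
Total station capacity = 10 stations * 15 min = 150 min
Efficiency = 113 / 150 * 100 = 75.3%

75.3%


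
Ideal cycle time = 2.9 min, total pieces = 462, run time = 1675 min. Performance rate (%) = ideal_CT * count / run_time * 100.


Formula: Performance = (Ideal CT * Total Count) / Run Time * 100
Ideal output time = 2.9 * 462 = 1339.8 min
Performance = 1339.8 / 1675 * 100 = 80.0%

80.0%


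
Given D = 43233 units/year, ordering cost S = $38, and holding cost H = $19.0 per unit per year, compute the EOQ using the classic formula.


Formula: EOQ = sqrt(2 * D * S / H)
Numerator: 2 * 43233 * 38 = 3285708
2DS/H = 3285708 / 19.0 = 172932.0
EOQ = sqrt(172932.0) = 415.9 units

415.9 units


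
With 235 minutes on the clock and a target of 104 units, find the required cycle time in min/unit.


Formula: CT = Available Time / Number of Units
CT = 235 min / 104 units
CT = 2.26 min/unit

2.26 min/unit


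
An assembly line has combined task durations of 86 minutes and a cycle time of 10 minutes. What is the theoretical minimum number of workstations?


Formula: N_min = ceil(Sum of Task Times / Cycle Time)
N_min = ceil(86 min / 10 min) = ceil(8.6)
N_min = 9 stations

9


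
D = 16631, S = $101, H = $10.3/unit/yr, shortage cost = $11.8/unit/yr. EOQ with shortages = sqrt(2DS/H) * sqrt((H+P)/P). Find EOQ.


Formula: EOQ* = sqrt(2DS/H) * sqrt((H+P)/P)
Base EOQ = sqrt(2*16631*101/10.3) = 571.11 units
Correction = sqrt((10.3+11.8)/11.8) = 1.36853
EOQ* = 571.11 * 1.36853 = 781.6 units

781.6 units


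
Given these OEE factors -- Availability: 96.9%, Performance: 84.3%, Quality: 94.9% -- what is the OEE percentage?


Formula: OEE = Availability * Performance * Quality / 10000
A * P = 96.9% * 84.3% / 100 = 81.69%
OEE = 81.69% * 94.9% / 100 = 77.5%

77.5%


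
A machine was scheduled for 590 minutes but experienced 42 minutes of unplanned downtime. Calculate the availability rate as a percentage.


Formula: Availability = (Planned Time - Downtime) / Planned Time * 100
Uptime = 590 - 42 = 548 min
Availability = 548 / 590 * 100 = 92.9%

92.9%


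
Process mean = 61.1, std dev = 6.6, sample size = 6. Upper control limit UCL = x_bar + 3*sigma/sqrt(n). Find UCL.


UCL = 61.1 + 3 * 6.6 / sqrt(6)

69.18


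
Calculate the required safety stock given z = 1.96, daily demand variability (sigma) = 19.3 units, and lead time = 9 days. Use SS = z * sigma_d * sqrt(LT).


Formula: SS = z * sigma_d * sqrt(LT)
sqrt(LT) = sqrt(9) = 3.0
SS = 1.96 * 19.3 * 3.0
SS = 113.5 units

113.5 units


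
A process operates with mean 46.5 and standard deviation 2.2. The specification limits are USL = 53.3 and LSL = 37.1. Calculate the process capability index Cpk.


Cpu = (53.3 - 46.5) / (3 * 2.2) = 1.03
Cpl = (46.5 - 37.1) / (3 * 2.2) = 1.42
Cpk = min(1.03, 1.42) = 1.03

1.03


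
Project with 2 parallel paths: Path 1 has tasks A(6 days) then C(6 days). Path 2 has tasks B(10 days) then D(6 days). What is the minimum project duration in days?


Path 1 = 6 + 6 = 12 days
Path 2 = 10 + 6 = 16 days
Duration = max(12, 16) = 16 days

16 days


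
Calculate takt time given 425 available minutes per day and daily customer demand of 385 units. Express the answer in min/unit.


Formula: Takt Time = Available Production Time / Customer Demand
Takt = 425 min/day / 385 units/day
Takt = 1.1 min/unit

1.1 min/unit


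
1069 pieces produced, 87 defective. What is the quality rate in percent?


Formula: Quality Rate = Good Pieces / Total Pieces * 100
Good pieces = 1069 - 87 = 982
QR = 982 / 1069 * 100 = 91.9%

91.9%


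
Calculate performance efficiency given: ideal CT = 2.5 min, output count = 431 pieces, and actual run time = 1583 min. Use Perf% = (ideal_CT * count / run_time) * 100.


Formula: Performance = (Ideal CT * Total Count) / Run Time * 100
Ideal output time = 2.5 * 431 = 1077.5 min
Performance = 1077.5 / 1583 * 100 = 68.1%

68.1%


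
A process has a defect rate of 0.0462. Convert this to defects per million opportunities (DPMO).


DPMO = defect_rate * 1000000 = 0.0462 * 1000000

46200


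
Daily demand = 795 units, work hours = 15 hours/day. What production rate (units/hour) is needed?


Formula: Production Rate = Daily Demand / Available Hours
Rate = 795 units/day / 15 hours/day
Rate = 53.0 units/hour

53.0 units/hour


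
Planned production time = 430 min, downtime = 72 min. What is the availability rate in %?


Formula: Availability = (Planned Time - Downtime) / Planned Time * 100
Uptime = 430 - 72 = 358 min
Availability = 358 / 430 * 100 = 83.3%

83.3%


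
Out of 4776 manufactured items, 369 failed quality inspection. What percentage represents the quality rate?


Formula: Quality Rate = Good Pieces / Total Pieces * 100
Good pieces = 4776 - 369 = 4407
QR = 4407 / 4776 * 100 = 92.3%

92.3%


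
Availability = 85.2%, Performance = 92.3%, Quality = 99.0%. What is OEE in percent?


Formula: OEE = Availability * Performance * Quality / 10000
A * P = 85.2% * 92.3% / 100 = 78.64%
OEE = 78.64% * 99.0% / 100 = 77.9%

77.9%


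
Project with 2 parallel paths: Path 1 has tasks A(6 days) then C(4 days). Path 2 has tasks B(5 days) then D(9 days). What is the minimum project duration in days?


Path 1 = 6 + 4 = 10 days
Path 2 = 5 + 9 = 14 days
Duration = max(10, 14) = 14 days

14 days


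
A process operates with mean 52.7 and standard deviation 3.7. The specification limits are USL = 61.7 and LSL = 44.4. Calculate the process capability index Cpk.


Cpu = (61.7 - 52.7) / (3 * 3.7) = 0.81
Cpl = (52.7 - 44.4) / (3 * 3.7) = 0.75
Cpk = min(0.81, 0.75) = 0.75

0.75


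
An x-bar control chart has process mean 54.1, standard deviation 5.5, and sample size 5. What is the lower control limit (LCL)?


LCL = 54.1 - 3 * 5.5 / sqrt(5)

46.72


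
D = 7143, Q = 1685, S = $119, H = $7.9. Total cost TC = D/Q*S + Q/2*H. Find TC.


TC = 7143/1685 * 119 + 1685/2 * 7.9

$7160.21


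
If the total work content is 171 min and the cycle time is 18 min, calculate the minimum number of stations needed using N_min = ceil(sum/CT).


Formula: N_min = ceil(Sum of Task Times / Cycle Time)
N_min = ceil(171 min / 18 min) = ceil(9.5)
N_min = 10 stations

10


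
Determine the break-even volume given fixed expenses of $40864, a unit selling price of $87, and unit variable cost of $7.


Formula: BEQ = Fixed Costs / (Price - Variable Cost)
Contribution margin = $87 - $7 = $80/unit
BEQ = ceil($40864 / $80/unit) = ceil(510.8) = 511 units

511 units


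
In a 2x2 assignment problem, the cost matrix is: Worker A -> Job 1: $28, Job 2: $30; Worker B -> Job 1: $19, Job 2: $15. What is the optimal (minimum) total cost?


Option 1: A->1 + B->2 = $28 + $15 = $43
Option 2: A->2 + B->1 = $30 + $19 = $49
Min cost = min($43, $49) = $43

$43


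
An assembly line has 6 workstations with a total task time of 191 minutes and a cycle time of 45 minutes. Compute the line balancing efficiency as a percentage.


Formula: Efficiency = Sum of Task Times / (N_stations * CT) * 100
Total station capacity = 6 stations * 45 min = 270 min
Efficiency = 191 / 270 * 100 = 70.7%

70.7%


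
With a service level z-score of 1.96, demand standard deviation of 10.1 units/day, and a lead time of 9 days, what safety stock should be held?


Formula: SS = z * sigma_d * sqrt(LT)
sqrt(LT) = sqrt(9) = 3.0
SS = 1.96 * 10.1 * 3.0
SS = 59.4 units

59.4 units


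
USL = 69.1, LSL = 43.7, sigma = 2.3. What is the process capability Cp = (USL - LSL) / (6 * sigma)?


Cp = (69.1 - 43.7) / (6 * 2.3)

1.84


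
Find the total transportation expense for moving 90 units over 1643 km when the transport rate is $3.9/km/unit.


TC = dist * cost * units = 1643 * 3.9 * 90 = $576693.00

$576693.00


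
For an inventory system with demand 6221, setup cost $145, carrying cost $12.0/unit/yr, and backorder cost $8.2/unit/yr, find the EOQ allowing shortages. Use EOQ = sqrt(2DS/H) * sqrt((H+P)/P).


Formula: EOQ* = sqrt(2DS/H) * sqrt((H+P)/P)
Base EOQ = sqrt(2*6221*145/12.0) = 387.74 units
Correction = sqrt((12.0+8.2)/8.2) = 1.56953
EOQ* = 387.74 * 1.56953 = 608.6 units

608.6 units


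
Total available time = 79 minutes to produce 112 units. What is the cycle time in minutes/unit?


Formula: CT = Available Time / Number of Units
CT = 79 min / 112 units
CT = 0.71 min/unit

0.71 min/unit


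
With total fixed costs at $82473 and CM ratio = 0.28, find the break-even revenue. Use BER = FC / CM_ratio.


Formula: BER = Fixed Costs / Contribution Margin Ratio
BER = $82473 / 0.28
BER = $294546.43 (to the nearest cent)

$294546.43


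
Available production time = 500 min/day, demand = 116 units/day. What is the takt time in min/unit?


Formula: Takt Time = Available Production Time / Customer Demand
Takt = 500 min/day / 116 units/day
Takt = 4.31 min/unit

4.31 min/unit


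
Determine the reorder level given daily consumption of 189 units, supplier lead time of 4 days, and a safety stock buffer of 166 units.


Formula: ROP = (Daily Demand * Lead Time) + Safety Stock
Demand during lead time = 189 * 4 = 756 units
ROP = 756 + 166 = 922 units

922 units


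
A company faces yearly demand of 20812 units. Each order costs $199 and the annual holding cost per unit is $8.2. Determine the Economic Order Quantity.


Formula: EOQ = sqrt(2 * D * S / H)
Numerator: 2 * 20812 * 199 = 8283176
2DS/H = 8283176 / 8.2 = 1010143.4
EOQ = sqrt(1010143.4) = 1005.1 units

1005.1 units


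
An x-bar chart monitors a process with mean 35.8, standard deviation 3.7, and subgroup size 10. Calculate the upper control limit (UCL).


UCL = 35.8 + 3 * 3.7 / sqrt(10)

39.31


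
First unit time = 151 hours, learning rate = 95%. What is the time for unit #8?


Formula: T_n = T_1 * (learning_rate)^(log2(n)) where learning_rate = rate/100
Doublings = log2(8) = 3
T_n = 151 * 0.95^3
T_n = 151 * 0.8574 = 129.5 hours

129.5 hours


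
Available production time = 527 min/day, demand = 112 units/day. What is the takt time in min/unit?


Formula: Takt Time = Available Production Time / Customer Demand
Takt = 527 min/day / 112 units/day
Takt = 4.71 min/unit

4.71 min/unit


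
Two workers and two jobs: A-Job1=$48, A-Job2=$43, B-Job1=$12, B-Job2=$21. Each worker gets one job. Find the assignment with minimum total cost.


Option 1: A->1 + B->2 = $48 + $21 = $69
Option 2: A->2 + B->1 = $43 + $12 = $55
Min cost = min($69, $55) = $55

$55


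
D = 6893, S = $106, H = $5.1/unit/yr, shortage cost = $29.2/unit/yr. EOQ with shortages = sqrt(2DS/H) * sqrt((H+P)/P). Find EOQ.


Formula: EOQ* = sqrt(2DS/H) * sqrt((H+P)/P)
Base EOQ = sqrt(2*6893*106/5.1) = 535.29 units
Correction = sqrt((5.1+29.2)/29.2) = 1.08382
EOQ* = 535.29 * 1.08382 = 580.2 units

580.2 units


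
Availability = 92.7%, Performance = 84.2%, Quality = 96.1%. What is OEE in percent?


Formula: OEE = Availability * Performance * Quality / 10000
A * P = 92.7% * 84.2% / 100 = 78.05%
OEE = 78.05% * 96.1% / 100 = 75.0%

75.0%


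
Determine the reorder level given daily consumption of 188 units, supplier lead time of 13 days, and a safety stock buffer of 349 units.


Formula: ROP = (Daily Demand * Lead Time) + Safety Stock
Demand during lead time = 188 * 13 = 2444 units
ROP = 2444 + 349 = 2793 units

2793 units


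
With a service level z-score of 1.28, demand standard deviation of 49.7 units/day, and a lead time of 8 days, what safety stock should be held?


Formula: SS = z * sigma_d * sqrt(LT)
sqrt(LT) = sqrt(8) = 2.8284
SS = 1.28 * 49.7 * 2.8284
SS = 179.9 units

179.9 units


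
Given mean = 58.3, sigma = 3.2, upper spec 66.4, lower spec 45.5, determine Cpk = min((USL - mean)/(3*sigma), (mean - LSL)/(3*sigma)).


Cpu = (66.4 - 58.3) / (3 * 3.2) = 0.84
Cpl = (58.3 - 45.5) / (3 * 3.2) = 1.33
Cpk = min(0.84, 1.33) = 0.84

0.84


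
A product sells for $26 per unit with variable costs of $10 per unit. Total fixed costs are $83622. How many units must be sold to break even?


Formula: BEQ = Fixed Costs / (Price - Variable Cost)
Contribution margin = $26 - $10 = $16/unit
BEQ = ceil($83622 / $16/unit) = ceil(5226.38) = 5227 units

5227 units


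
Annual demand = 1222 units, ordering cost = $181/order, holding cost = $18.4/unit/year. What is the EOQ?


Formula: EOQ = sqrt(2 * D * S / H)
Numerator: 2 * 1222 * 181 = 442364
2DS/H = 442364 / 18.4 = 24041.5
EOQ = sqrt(24041.5) = 155.1 units

155.1 units


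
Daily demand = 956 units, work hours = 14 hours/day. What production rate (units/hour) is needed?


Formula: Production Rate = Daily Demand / Available Hours
Rate = 956 units/day / 14 hours/day
Rate = 68.3 units/hour

68.3 units/hour


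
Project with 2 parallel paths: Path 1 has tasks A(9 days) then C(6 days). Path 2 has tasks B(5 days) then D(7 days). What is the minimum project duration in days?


Path 1 = 9 + 6 = 15 days
Path 2 = 5 + 7 = 12 days
Duration = max(15, 12) = 15 days

15 days


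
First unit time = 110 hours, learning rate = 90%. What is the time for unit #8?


Formula: T_n = T_1 * (learning_rate)^(log2(n)) where learning_rate = rate/100
Doublings = log2(8) = 3
T_n = 110 * 0.9^3
T_n = 110 * 0.729 = 80.2 hours

80.2 hours


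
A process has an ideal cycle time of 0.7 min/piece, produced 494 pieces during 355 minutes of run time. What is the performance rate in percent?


Formula: Performance = (Ideal CT * Total Count) / Run Time * 100
Ideal output time = 0.7 * 494 = 345.8 min
Performance = 345.8 / 355 * 100 = 97.4%

97.4%


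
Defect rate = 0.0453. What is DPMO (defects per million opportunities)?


DPMO = defect_rate * 1000000 = 0.0453 * 1000000

45300


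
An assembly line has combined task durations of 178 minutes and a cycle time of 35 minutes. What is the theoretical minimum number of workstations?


Formula: N_min = ceil(Sum of Task Times / Cycle Time)
N_min = ceil(178 min / 35 min) = ceil(5.0857)
N_min = 6 stations

6


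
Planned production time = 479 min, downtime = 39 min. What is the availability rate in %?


Formula: Availability = (Planned Time - Downtime) / Planned Time * 100
Uptime = 479 - 39 = 440 min
Availability = 440 / 479 * 100 = 91.9%

91.9%


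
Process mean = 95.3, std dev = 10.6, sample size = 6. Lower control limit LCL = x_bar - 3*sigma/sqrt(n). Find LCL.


LCL = 95.3 - 3 * 10.6 / sqrt(6)

82.32


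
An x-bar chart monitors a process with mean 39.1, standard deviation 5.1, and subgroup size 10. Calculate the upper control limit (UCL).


UCL = 39.1 + 3 * 5.1 / sqrt(10)

43.94


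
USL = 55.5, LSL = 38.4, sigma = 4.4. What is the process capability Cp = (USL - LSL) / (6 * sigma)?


Cp = (55.5 - 38.4) / (6 * 4.4)

0.65


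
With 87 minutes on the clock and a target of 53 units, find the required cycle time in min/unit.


Formula: CT = Available Time / Number of Units
CT = 87 min / 53 units
CT = 1.64 min/unit

1.64 min/unit


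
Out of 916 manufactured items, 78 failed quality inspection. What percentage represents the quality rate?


Formula: Quality Rate = Good Pieces / Total Pieces * 100
Good pieces = 916 - 78 = 838
QR = 838 / 916 * 100 = 91.5%

91.5%


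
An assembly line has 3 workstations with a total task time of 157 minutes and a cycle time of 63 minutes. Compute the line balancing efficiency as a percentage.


Formula: Efficiency = Sum of Task Times / (N_stations * CT) * 100
Total station capacity = 3 stations * 63 min = 189 min
Efficiency = 157 / 189 * 100 = 83.1%

83.1%


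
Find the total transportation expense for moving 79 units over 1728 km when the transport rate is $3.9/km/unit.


TC = dist * cost * units = 1728 * 3.9 * 79 = $532396.80

$532396.80


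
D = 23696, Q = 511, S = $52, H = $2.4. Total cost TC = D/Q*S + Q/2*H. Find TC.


TC = 23696/511 * 52 + 511/2 * 2.4

$3024.53


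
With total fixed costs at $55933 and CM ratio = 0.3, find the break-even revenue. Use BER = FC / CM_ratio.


Formula: BER = Fixed Costs / Contribution Margin Ratio
BER = $55933 / 0.3
BER = $186443.33 (to the nearest cent)

$186443.33


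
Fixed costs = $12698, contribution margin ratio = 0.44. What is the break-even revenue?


Formula: BER = Fixed Costs / Contribution Margin Ratio
BER = $12698 / 0.44
BER = $28859.09 (to the nearest cent)

$28859.09


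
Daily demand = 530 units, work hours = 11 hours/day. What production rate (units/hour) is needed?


Formula: Production Rate = Daily Demand / Available Hours
Rate = 530 units/day / 11 hours/day
Rate = 48.2 units/hour

48.2 units/hour


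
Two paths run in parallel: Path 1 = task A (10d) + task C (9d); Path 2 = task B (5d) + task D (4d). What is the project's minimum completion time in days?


Path 1 = 10 + 9 = 19 days
Path 2 = 5 + 4 = 9 days
Duration = max(19, 9) = 19 days

19 days


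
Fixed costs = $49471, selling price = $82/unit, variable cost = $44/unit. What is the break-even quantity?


Formula: BEQ = Fixed Costs / (Price - Variable Cost)
Contribution margin = $82 - $44 = $38/unit
BEQ = ceil($49471 / $38/unit) = ceil(1301.87) = 1302 units

1302 units


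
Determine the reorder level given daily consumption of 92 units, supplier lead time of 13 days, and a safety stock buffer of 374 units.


Formula: ROP = (Daily Demand * Lead Time) + Safety Stock
Demand during lead time = 92 * 13 = 1196 units
ROP = 1196 + 374 = 1570 units

1570 units


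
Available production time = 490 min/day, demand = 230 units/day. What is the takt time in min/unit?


Formula: Takt Time = Available Production Time / Customer Demand
Takt = 490 min/day / 230 units/day
Takt = 2.13 min/unit

2.13 min/unit


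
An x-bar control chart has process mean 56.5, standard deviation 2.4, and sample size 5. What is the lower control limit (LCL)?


LCL = 56.5 - 3 * 2.4 / sqrt(5)

53.28


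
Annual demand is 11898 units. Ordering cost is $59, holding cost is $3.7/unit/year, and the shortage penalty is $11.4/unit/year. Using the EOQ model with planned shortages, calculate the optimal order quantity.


Formula: EOQ* = sqrt(2DS/H) * sqrt((H+P)/P)
Base EOQ = sqrt(2*11898*59/3.7) = 615.99 units
Correction = sqrt((3.7+11.4)/11.4) = 1.1509
EOQ* = 615.99 * 1.1509 = 708.9 units

708.9 units


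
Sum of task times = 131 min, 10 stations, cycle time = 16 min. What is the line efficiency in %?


Formula: Efficiency = Sum of Task Times / (N_stations * CT) * 100
Total station capacity = 10 stations * 16 min = 160 min
Efficiency = 131 / 160 * 100 = 81.9%

81.9%


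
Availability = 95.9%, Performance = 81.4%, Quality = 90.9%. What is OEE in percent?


Formula: OEE = Availability * Performance * Quality / 10000
A * P = 95.9% * 81.4% / 100 = 78.06%
OEE = 78.06% * 90.9% / 100 = 71.0%

71.0%


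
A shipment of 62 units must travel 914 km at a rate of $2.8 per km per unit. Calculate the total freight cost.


TC = dist * cost * units = 914 * 2.8 * 62 = $158670.40

$158670.40


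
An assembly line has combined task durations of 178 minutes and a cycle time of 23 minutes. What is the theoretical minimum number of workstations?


Formula: N_min = ceil(Sum of Task Times / Cycle Time)
N_min = ceil(178 min / 23 min) = ceil(7.7391)
N_min = 8 stations

8


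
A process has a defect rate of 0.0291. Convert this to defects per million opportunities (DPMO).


DPMO = defect_rate * 1000000 = 0.0291 * 1000000

29100


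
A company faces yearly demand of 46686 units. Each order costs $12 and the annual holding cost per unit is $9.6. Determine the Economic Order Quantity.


Formula: EOQ = sqrt(2 * D * S / H)
Numerator: 2 * 46686 * 12 = 1120464
2DS/H = 1120464 / 9.6 = 116715.0
EOQ = sqrt(116715.0) = 341.6 units

341.6 units


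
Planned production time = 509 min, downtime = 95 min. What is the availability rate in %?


Formula: Availability = (Planned Time - Downtime) / Planned Time * 100
Uptime = 509 - 95 = 414 min
Availability = 414 / 509 * 100 = 81.3%

81.3%


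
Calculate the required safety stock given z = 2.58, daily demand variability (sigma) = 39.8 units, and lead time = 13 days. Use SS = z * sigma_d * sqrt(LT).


Formula: SS = z * sigma_d * sqrt(LT)
sqrt(LT) = sqrt(13) = 3.6056
SS = 2.58 * 39.8 * 3.6056
SS = 370.2 units

370.2 units


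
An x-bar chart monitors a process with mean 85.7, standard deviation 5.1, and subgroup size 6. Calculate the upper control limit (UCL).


UCL = 85.7 + 3 * 5.1 / sqrt(6)

91.95


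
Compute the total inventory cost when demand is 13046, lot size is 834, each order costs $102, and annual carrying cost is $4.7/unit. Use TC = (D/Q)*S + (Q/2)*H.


TC = 13046/834 * 102 + 834/2 * 4.7

$3555.45


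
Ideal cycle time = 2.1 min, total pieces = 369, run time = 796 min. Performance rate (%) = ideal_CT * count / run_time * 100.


Formula: Performance = (Ideal CT * Total Count) / Run Time * 100
Ideal output time = 2.1 * 369 = 774.9 min
Performance = 774.9 / 796 * 100 = 97.3%

97.3%


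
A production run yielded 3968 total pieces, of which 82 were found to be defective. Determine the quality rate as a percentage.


Formula: Quality Rate = Good Pieces / Total Pieces * 100
Good pieces = 3968 - 82 = 3886
QR = 3886 / 3968 * 100 = 97.9%

97.9%


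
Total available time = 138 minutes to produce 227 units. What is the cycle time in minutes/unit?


Formula: CT = Available Time / Number of Units
CT = 138 min / 227 units
CT = 0.61 min/unit

0.61 min/unit


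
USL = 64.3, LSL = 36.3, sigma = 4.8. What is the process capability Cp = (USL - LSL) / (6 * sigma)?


Cp = (64.3 - 36.3) / (6 * 4.8)

0.97


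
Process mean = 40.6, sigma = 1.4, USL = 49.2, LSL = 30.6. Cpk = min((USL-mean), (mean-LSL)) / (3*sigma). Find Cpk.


Cpu = (49.2 - 40.6) / (3 * 1.4) = 2.05
Cpl = (40.6 - 30.6) / (3 * 1.4) = 2.38
Cpk = min(2.05, 2.38) = 2.05

2.05


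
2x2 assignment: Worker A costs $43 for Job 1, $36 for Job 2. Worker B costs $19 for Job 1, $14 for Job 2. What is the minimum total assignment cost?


Option 1: A->1 + B->2 = $43 + $14 = $57
Option 2: A->2 + B->1 = $36 + $19 = $55
Min cost = min($57, $55) = $55

$55


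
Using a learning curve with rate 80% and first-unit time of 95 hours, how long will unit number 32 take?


Formula: T_n = T_1 * (learning_rate)^(log2(n)) where learning_rate = rate/100
Doublings = log2(32) = 5
T_n = 95 * 0.8^5
T_n = 95 * 0.3277 = 31.1 hours

31.1 hours


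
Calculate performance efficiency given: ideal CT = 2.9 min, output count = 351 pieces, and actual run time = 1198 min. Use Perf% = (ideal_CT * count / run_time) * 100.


Formula: Performance = (Ideal CT * Total Count) / Run Time * 100
Ideal output time = 2.9 * 351 = 1017.9 min
Performance = 1017.9 / 1198 * 100 = 85.0%

85.0%


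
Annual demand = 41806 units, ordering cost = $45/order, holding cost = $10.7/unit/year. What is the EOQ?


Formula: EOQ = sqrt(2 * D * S / H)
Numerator: 2 * 41806 * 45 = 3762540
2DS/H = 3762540 / 10.7 = 351639.3
EOQ = sqrt(351639.3) = 593.0 units

593.0 units


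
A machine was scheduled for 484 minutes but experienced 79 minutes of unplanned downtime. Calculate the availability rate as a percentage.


Formula: Availability = (Planned Time - Downtime) / Planned Time * 100
Uptime = 484 - 79 = 405 min
Availability = 405 / 484 * 100 = 83.7%

83.7%


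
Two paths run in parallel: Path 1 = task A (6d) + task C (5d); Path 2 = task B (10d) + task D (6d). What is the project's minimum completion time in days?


Path 1 = 6 + 5 = 11 days
Path 2 = 10 + 6 = 16 days
Duration = max(11, 16) = 16 days

16 days


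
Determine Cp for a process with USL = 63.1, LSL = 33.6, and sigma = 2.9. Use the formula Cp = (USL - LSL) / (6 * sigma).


Cp = (63.1 - 33.6) / (6 * 2.9)

1.7


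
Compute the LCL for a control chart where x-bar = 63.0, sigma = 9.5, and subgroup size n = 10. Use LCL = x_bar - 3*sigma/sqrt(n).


LCL = 63.0 - 3 * 9.5 / sqrt(10)

53.99


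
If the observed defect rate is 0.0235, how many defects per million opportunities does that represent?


DPMO = defect_rate * 1000000 = 0.0235 * 1000000

23500


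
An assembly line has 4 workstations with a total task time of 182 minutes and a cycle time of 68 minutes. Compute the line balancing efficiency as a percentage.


Formula: Efficiency = Sum of Task Times / (N_stations * CT) * 100
Total station capacity = 4 stations * 68 min = 272 min
Efficiency = 182 / 272 * 100 = 66.9%

66.9%


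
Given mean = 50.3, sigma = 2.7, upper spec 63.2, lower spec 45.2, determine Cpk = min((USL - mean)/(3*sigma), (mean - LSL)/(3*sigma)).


Cpu = (63.2 - 50.3) / (3 * 2.7) = 1.59
Cpl = (50.3 - 45.2) / (3 * 2.7) = 0.63
Cpk = min(1.59, 0.63) = 0.63

0.63


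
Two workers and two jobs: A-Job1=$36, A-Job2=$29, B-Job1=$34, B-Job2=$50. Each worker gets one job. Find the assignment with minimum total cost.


Option 1: A->1 + B->2 = $36 + $50 = $86
Option 2: A->2 + B->1 = $29 + $34 = $63
Min cost = min($86, $63) = $63

$63


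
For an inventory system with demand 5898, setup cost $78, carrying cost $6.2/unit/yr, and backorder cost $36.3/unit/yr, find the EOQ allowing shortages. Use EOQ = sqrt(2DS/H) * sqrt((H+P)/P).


Formula: EOQ* = sqrt(2DS/H) * sqrt((H+P)/P)
Base EOQ = sqrt(2*5898*78/6.2) = 385.23 units
Correction = sqrt((6.2+36.3)/36.3) = 1.08203
EOQ* = 385.23 * 1.08203 = 416.8 units

416.8 units


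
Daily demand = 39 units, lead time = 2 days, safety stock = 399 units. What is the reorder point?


Formula: ROP = (Daily Demand * Lead Time) + Safety Stock
Demand during lead time = 39 * 2 = 78 units
ROP = 78 + 399 = 477 units

477 units


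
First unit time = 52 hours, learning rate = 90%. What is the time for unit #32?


Formula: T_n = T_1 * (learning_rate)^(log2(n)) where learning_rate = rate/100
Doublings = log2(32) = 5
T_n = 52 * 0.9^5
T_n = 52 * 0.5905 = 30.7 hours

30.7 hours


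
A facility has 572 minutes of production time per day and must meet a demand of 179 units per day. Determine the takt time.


Formula: Takt Time = Available Production Time / Customer Demand
Takt = 572 min/day / 179 units/day
Takt = 3.2 min/unit

3.2 min/unit


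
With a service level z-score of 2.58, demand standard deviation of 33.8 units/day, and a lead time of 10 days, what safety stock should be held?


Formula: SS = z * sigma_d * sqrt(LT)
sqrt(LT) = sqrt(10) = 3.1623
SS = 2.58 * 33.8 * 3.1623
SS = 275.8 units

275.8 units


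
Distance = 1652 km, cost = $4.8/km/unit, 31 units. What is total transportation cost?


TC = dist * cost * units = 1652 * 4.8 * 31 = $245817.60

$245817.60


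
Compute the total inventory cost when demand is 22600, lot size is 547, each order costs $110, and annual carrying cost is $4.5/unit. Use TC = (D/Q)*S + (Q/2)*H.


TC = 22600/547 * 110 + 547/2 * 4.5

$5775.54


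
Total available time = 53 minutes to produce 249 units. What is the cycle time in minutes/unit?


Formula: CT = Available Time / Number of Units
CT = 53 min / 249 units
CT = 0.21 min/unit

0.21 min/unit


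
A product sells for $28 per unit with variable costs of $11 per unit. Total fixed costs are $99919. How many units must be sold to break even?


Formula: BEQ = Fixed Costs / (Price - Variable Cost)
Contribution margin = $28 - $11 = $17/unit
BEQ = ceil($99919 / $17/unit) = ceil(5877.59) = 5878 units

5878 units


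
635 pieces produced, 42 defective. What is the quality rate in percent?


Formula: Quality Rate = Good Pieces / Total Pieces * 100
Good pieces = 635 - 42 = 593
QR = 593 / 635 * 100 = 93.4%

93.4%


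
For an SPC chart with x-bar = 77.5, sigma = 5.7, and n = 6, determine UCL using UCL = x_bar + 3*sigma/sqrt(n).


UCL = 77.5 + 3 * 5.7 / sqrt(6)

84.48


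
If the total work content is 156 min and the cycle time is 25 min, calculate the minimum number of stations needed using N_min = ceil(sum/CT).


Formula: N_min = ceil(Sum of Task Times / Cycle Time)
N_min = ceil(156 min / 25 min) = ceil(6.24)
N_min = 7 stations

7


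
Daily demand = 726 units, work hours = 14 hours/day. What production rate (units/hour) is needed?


Formula: Production Rate = Daily Demand / Available Hours
Rate = 726 units/day / 14 hours/day
Rate = 51.9 units/hour

51.9 units/hour


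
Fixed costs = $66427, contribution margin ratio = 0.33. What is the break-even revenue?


Formula: BER = Fixed Costs / Contribution Margin Ratio
BER = $66427 / 0.33
BER = $201293.94 (to the nearest cent)

$201293.94


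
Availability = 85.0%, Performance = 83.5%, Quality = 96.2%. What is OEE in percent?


Formula: OEE = Availability * Performance * Quality / 10000
A * P = 85.0% * 83.5% / 100 = 70.98%
OEE = 70.98% * 96.2% / 100 = 68.3%

68.3%


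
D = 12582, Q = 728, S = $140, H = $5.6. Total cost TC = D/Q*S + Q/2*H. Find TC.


TC = 12582/728 * 140 + 728/2 * 5.6

$4458.02


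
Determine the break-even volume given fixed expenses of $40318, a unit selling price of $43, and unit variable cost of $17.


Formula: BEQ = Fixed Costs / (Price - Variable Cost)
Contribution margin = $43 - $17 = $26/unit
BEQ = ceil($40318 / $26/unit) = ceil(1550.69) = 1551 units

1551 units


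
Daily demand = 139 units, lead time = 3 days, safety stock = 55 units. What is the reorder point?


Formula: ROP = (Daily Demand * Lead Time) + Safety Stock
Demand during lead time = 139 * 3 = 417 units
ROP = 417 + 55 = 472 units

472 units


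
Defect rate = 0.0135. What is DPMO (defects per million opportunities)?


DPMO = defect_rate * 1000000 = 0.0135 * 1000000

13500


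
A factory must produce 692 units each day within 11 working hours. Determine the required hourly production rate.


Formula: Production Rate = Daily Demand / Available Hours
Rate = 692 units/day / 11 hours/day
Rate = 62.9 units/hour

62.9 units/hour


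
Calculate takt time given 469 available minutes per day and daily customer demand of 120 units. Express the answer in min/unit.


Formula: Takt Time = Available Production Time / Customer Demand
Takt = 469 min/day / 120 units/day
Takt = 3.91 min/unit

3.91 min/unit


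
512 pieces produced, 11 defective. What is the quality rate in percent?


Formula: Quality Rate = Good Pieces / Total Pieces * 100
Good pieces = 512 - 11 = 501
QR = 501 / 512 * 100 = 97.9%

97.9%


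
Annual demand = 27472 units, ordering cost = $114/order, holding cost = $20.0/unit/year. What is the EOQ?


Formula: EOQ = sqrt(2 * D * S / H)
Numerator: 2 * 27472 * 114 = 6263616
2DS/H = 6263616 / 20.0 = 313180.8
EOQ = sqrt(313180.8) = 559.6 units

559.6 units


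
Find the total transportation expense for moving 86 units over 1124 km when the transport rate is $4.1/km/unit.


TC = dist * cost * units = 1124 * 4.1 * 86 = $396322.40

$396322.40


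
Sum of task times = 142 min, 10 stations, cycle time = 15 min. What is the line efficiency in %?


Formula: Efficiency = Sum of Task Times / (N_stations * CT) * 100
Total station capacity = 10 stations * 15 min = 150 min
Efficiency = 142 / 150 * 100 = 94.7%

94.7%


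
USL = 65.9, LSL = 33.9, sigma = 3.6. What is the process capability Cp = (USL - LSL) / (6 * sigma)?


Cp = (65.9 - 33.9) / (6 * 3.6)

1.48


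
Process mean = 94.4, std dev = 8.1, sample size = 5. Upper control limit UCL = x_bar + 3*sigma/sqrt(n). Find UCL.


UCL = 94.4 + 3 * 8.1 / sqrt(5)

105.27


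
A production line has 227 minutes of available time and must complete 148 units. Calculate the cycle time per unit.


Formula: CT = Available Time / Number of Units
CT = 227 min / 148 units
CT = 1.53 min/unit

1.53 min/unit


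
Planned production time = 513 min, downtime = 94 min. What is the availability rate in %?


Formula: Availability = (Planned Time - Downtime) / Planned Time * 100
Uptime = 513 - 94 = 419 min
Availability = 419 / 513 * 100 = 81.7%

81.7%


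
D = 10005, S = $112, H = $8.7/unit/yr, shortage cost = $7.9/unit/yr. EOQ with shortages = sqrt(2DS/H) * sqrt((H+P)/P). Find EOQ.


Formula: EOQ* = sqrt(2DS/H) * sqrt((H+P)/P)
Base EOQ = sqrt(2*10005*112/8.7) = 507.54 units
Correction = sqrt((8.7+7.9)/7.9) = 1.44957
EOQ* = 507.54 * 1.44957 = 735.7 units

735.7 units


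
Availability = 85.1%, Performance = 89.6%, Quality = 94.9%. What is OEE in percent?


Formula: OEE = Availability * Performance * Quality / 10000
A * P = 85.1% * 89.6% / 100 = 76.25%
OEE = 76.25% * 94.9% / 100 = 72.4%

72.4%
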